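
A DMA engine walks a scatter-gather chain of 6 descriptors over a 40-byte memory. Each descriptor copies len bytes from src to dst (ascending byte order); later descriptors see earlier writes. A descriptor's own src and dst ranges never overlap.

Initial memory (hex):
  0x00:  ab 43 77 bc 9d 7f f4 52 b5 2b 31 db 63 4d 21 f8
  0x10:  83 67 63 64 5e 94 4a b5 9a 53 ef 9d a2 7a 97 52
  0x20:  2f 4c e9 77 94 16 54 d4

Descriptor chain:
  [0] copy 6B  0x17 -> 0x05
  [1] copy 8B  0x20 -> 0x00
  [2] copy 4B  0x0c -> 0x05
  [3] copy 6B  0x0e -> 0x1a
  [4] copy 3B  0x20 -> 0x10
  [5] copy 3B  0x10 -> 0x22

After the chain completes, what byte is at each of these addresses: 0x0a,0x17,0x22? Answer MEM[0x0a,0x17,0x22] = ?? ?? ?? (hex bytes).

  after D0: wrote 6B at 0x05 = b59a53ef9da2
  after D1: wrote 8B at 0x00 = 2f4ce977941654d4
  after D2: wrote 4B at 0x05 = 634d21f8
  after D3: wrote 6B at 0x1a = 21f883676364
  after D4: wrote 3B at 0x10 = 2f4ce9
  after D5: wrote 3B at 0x22 = 2f4ce9
query mem[0x0a]=0xa2, mem[0x17]=0xb5, mem[0x22]=0x2f

MEM[0x0a,0x17,0x22] = a2 b5 2f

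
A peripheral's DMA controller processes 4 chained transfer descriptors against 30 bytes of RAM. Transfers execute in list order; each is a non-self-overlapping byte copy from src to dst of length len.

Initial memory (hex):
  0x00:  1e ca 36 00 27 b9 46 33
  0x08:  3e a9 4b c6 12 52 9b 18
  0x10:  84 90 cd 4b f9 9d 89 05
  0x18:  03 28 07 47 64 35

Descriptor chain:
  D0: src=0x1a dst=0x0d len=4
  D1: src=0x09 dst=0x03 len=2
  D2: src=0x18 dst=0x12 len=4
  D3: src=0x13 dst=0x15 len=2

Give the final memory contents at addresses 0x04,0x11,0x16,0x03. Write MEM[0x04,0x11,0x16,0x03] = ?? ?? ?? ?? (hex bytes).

MEM[0x04,0x11,0x16,0x03] = 4b 90 07 a9

  after D0: wrote 4B at 0x0d = 07476435
  after D1: wrote 2B at 0x03 = a94b
  after D2: wrote 4B at 0x12 = 03280747
  after D3: wrote 2B at 0x15 = 2807
query mem[0x04]=0x4b, mem[0x11]=0x90, mem[0x16]=0x07, mem[0x03]=0xa9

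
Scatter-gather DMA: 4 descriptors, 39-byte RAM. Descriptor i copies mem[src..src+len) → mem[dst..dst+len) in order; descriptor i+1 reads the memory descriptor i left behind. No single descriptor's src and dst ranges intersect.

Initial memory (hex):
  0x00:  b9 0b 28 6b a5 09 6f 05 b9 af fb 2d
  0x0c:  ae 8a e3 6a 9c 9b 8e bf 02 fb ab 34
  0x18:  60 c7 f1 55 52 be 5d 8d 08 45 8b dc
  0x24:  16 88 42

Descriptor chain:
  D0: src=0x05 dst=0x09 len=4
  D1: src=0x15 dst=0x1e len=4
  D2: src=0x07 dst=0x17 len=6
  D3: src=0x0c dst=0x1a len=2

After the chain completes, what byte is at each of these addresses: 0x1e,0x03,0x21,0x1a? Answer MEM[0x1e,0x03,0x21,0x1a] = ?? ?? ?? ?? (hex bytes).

MEM[0x1e,0x03,0x21,0x1a] = fb 6b 60 b9

  after D0: wrote 4B at 0x09 = 096f05b9
  after D1: wrote 4B at 0x1e = fbab3460
  after D2: wrote 6B at 0x17 = 05b9096f05b9
  after D3: wrote 2B at 0x1a = b98a
query mem[0x1e]=0xfb, mem[0x03]=0x6b, mem[0x21]=0x60, mem[0x1a]=0xb9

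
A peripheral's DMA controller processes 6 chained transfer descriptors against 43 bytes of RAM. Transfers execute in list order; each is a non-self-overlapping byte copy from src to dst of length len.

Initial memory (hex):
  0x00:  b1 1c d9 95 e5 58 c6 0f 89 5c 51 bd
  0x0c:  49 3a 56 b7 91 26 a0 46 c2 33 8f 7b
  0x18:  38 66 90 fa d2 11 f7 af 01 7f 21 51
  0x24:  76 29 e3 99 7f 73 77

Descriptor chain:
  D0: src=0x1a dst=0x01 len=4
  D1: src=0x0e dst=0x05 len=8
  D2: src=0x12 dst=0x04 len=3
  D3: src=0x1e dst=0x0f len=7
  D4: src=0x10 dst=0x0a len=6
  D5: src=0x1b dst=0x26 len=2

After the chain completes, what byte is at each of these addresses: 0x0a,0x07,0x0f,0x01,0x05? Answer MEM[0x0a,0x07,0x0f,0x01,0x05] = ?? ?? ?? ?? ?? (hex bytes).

[0] 0x1a->0x01 len=4 : 90 fa d2 11
[1] 0x0e->0x05 len=8 : 56 b7 91 26 a0 46 c2 33
[2] 0x12->0x04 len=3 : a0 46 c2
[3] 0x1e->0x0f len=7 : f7 af 01 7f 21 51 76
[4] 0x10->0x0a len=6 : af 01 7f 21 51 76
[5] 0x1b->0x26 len=2 : fa d2
query mem[0x0a]=0xaf, mem[0x07]=0x91, mem[0x0f]=0x76, mem[0x01]=0x90, mem[0x05]=0x46

MEM[0x0a,0x07,0x0f,0x01,0x05] = af 91 76 90 46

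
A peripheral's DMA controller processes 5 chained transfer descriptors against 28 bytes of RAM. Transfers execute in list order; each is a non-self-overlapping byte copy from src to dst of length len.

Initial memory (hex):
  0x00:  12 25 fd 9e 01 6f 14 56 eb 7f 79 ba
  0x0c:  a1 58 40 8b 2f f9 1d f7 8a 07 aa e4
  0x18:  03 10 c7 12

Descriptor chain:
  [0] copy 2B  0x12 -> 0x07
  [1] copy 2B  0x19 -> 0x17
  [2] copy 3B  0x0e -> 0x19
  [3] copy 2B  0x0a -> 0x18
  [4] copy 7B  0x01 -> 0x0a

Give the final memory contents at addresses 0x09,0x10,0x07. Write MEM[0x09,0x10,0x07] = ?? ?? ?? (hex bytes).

#0 dst[0x07+2] := {0x1d,0xf7}
#1 dst[0x17+2] := {0x10,0xc7}
#2 dst[0x19+3] := {0x40,0x8b,0x2f}
#3 dst[0x18+2] := {0x79,0xba}
#4 dst[0x0a+7] := {0x25,0xfd,0x9e,0x01,0x6f,0x14,0x1d}
query mem[0x09]=0x7f, mem[0x10]=0x1d, mem[0x07]=0x1d

MEM[0x09,0x10,0x07] = 7f 1d 1d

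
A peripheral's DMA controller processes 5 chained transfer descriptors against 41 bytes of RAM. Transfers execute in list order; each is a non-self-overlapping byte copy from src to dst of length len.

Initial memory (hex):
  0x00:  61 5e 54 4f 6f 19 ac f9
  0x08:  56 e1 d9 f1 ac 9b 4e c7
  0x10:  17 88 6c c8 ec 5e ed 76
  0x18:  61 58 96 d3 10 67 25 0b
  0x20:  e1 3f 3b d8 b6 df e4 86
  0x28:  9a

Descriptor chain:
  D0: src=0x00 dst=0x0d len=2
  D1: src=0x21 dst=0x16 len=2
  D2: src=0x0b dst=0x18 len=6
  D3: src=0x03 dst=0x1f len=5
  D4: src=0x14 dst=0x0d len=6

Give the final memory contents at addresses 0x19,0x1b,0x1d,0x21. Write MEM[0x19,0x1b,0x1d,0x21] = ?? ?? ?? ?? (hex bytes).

MEM[0x19,0x1b,0x1d,0x21] = ac 5e 17 19

[0] 0x00->0x0d len=2 : 61 5e
[1] 0x21->0x16 len=2 : 3f 3b
[2] 0x0b->0x18 len=6 : f1 ac 61 5e c7 17
[3] 0x03->0x1f len=5 : 4f 6f 19 ac f9
[4] 0x14->0x0d len=6 : ec 5e 3f 3b f1 ac
query mem[0x19]=0xac, mem[0x1b]=0x5e, mem[0x1d]=0x17, mem[0x21]=0x19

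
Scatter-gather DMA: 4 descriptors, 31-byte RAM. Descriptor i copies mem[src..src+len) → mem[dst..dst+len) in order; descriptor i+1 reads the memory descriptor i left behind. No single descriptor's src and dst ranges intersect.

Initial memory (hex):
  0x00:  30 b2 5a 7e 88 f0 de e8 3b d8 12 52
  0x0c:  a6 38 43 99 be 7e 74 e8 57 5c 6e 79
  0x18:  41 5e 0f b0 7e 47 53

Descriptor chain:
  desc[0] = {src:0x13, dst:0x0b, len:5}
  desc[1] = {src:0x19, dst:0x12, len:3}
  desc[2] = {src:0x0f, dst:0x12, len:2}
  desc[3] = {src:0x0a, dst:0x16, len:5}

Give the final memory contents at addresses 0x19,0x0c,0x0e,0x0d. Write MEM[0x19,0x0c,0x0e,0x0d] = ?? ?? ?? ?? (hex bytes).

  after D0: wrote 5B at 0x0b = e8575c6e79
  after D1: wrote 3B at 0x12 = 5e0fb0
  after D2: wrote 2B at 0x12 = 79be
  after D3: wrote 5B at 0x16 = 12e8575c6e
query mem[0x19]=0x5c, mem[0x0c]=0x57, mem[0x0e]=0x6e, mem[0x0d]=0x5c

MEM[0x19,0x0c,0x0e,0x0d] = 5c 57 6e 5c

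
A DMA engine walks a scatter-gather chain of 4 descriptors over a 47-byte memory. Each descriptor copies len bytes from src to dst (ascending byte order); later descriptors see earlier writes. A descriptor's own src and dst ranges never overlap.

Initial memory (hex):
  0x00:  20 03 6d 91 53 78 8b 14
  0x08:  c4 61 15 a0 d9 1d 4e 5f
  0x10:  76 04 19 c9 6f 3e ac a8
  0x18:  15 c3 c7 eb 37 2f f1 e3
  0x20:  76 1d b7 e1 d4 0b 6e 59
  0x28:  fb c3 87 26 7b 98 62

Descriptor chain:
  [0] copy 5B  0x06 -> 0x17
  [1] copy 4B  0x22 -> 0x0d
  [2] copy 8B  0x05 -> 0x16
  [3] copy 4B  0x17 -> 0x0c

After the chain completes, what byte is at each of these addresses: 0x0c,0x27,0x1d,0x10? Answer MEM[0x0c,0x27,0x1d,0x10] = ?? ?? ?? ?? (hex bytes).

[0] 0x06->0x17 len=5 : 8b 14 c4 61 15
[1] 0x22->0x0d len=4 : b7 e1 d4 0b
[2] 0x05->0x16 len=8 : 78 8b 14 c4 61 15 a0 d9
[3] 0x17->0x0c len=4 : 8b 14 c4 61
query mem[0x0c]=0x8b, mem[0x27]=0x59, mem[0x1d]=0xd9, mem[0x10]=0x0b

MEM[0x0c,0x27,0x1d,0x10] = 8b 59 d9 0b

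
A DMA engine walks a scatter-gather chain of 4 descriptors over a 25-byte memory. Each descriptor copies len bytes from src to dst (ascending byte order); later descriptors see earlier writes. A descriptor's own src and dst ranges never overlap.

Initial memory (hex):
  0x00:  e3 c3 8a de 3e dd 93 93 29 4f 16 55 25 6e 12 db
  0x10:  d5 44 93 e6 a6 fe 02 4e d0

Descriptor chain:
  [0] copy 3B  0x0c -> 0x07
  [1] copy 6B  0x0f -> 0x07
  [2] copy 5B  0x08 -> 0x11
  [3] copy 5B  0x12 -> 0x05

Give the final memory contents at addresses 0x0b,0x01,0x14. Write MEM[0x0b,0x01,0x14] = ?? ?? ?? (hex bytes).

  after D0: wrote 3B at 0x07 = 256e12
  after D1: wrote 6B at 0x07 = dbd54493e6a6
  after D2: wrote 5B at 0x11 = d54493e6a6
  after D3: wrote 5B at 0x05 = 4493e6a602
query mem[0x0b]=0xe6, mem[0x01]=0xc3, mem[0x14]=0xe6

MEM[0x0b,0x01,0x14] = e6 c3 e6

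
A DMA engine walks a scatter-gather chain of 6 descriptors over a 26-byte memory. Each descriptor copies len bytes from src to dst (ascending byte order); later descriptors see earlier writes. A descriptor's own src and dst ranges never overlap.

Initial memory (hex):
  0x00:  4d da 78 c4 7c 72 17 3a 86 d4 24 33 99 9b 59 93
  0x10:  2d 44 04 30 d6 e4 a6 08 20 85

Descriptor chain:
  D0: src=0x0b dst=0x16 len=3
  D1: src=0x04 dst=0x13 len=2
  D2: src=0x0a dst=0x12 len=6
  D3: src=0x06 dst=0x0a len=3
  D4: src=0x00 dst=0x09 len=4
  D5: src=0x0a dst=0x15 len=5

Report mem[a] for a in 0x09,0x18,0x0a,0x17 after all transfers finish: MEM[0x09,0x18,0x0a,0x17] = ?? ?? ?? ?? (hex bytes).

MEM[0x09,0x18,0x0a,0x17] = 4d 9b da c4

[0] 0x0b->0x16 len=3 : 33 99 9b
[1] 0x04->0x13 len=2 : 7c 72
[2] 0x0a->0x12 len=6 : 24 33 99 9b 59 93
[3] 0x06->0x0a len=3 : 17 3a 86
[4] 0x00->0x09 len=4 : 4d da 78 c4
[5] 0x0a->0x15 len=5 : da 78 c4 9b 59
query mem[0x09]=0x4d, mem[0x18]=0x9b, mem[0x0a]=0xda, mem[0x17]=0xc4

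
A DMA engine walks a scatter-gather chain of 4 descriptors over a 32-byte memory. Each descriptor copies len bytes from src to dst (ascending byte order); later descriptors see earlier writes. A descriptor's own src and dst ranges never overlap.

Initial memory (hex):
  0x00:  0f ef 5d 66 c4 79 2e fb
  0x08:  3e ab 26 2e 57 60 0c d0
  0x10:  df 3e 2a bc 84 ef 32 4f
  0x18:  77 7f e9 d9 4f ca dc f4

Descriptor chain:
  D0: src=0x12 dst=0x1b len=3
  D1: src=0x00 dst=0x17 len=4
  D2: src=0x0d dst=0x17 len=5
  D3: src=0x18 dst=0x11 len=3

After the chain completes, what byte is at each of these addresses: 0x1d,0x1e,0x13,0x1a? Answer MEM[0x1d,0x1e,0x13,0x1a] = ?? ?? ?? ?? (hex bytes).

D0: mem[0x1b..0x1d] <- [2a bc 84]
D1: mem[0x17..0x1a] <- [0f ef 5d 66]
D2: mem[0x17..0x1b] <- [60 0c d0 df 3e]
D3: mem[0x11..0x13] <- [0c d0 df]
query mem[0x1d]=0x84, mem[0x1e]=0xdc, mem[0x13]=0xdf, mem[0x1a]=0xdf

MEM[0x1d,0x1e,0x13,0x1a] = 84 dc df df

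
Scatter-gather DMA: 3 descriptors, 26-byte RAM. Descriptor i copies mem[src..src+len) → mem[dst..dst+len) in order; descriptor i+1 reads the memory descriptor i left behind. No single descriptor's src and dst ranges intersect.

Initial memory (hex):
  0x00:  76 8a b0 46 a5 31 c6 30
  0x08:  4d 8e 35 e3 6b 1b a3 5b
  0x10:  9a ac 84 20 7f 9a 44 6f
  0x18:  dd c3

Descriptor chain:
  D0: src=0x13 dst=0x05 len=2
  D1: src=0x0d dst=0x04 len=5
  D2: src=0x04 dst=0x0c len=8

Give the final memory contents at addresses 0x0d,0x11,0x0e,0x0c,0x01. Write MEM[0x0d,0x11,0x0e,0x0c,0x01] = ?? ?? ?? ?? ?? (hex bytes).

D0: mem[0x05..0x06] <- [20 7f]
D1: mem[0x04..0x08] <- [1b a3 5b 9a ac]
D2: mem[0x0c..0x13] <- [1b a3 5b 9a ac 8e 35 e3]
query mem[0x0d]=0xa3, mem[0x11]=0x8e, mem[0x0e]=0x5b, mem[0x0c]=0x1b, mem[0x01]=0x8a

MEM[0x0d,0x11,0x0e,0x0c,0x01] = a3 8e 5b 1b 8a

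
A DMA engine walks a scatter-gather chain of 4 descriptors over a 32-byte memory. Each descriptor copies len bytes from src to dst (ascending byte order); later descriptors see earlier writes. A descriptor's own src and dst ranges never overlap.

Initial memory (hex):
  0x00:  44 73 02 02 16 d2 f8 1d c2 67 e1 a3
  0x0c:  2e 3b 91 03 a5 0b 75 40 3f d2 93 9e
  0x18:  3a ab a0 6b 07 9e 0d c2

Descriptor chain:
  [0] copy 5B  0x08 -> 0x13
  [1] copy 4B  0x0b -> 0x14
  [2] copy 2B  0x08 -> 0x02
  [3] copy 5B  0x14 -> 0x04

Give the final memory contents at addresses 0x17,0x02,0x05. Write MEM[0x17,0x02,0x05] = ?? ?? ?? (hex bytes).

#0 dst[0x13+5] := {0xc2,0x67,0xe1,0xa3,0x2e}
#1 dst[0x14+4] := {0xa3,0x2e,0x3b,0x91}
#2 dst[0x02+2] := {0xc2,0x67}
#3 dst[0x04+5] := {0xa3,0x2e,0x3b,0x91,0x3a}
query mem[0x17]=0x91, mem[0x02]=0xc2, mem[0x05]=0x2e

MEM[0x17,0x02,0x05] = 91 c2 2e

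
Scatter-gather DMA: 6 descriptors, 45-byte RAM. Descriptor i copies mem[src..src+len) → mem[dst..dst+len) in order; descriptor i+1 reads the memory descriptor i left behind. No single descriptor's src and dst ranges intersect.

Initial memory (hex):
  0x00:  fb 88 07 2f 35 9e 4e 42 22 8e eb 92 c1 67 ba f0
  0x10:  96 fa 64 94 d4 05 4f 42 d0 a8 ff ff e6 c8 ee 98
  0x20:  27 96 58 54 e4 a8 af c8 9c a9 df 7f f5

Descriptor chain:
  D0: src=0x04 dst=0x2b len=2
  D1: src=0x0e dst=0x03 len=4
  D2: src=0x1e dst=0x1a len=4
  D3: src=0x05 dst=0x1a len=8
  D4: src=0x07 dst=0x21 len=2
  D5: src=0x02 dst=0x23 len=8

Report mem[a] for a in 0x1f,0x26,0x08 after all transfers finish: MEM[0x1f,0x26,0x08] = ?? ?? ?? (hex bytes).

[0] 0x04->0x2b len=2 : 35 9e
[1] 0x0e->0x03 len=4 : ba f0 96 fa
[2] 0x1e->0x1a len=4 : ee 98 27 96
[3] 0x05->0x1a len=8 : 96 fa 42 22 8e eb 92 c1
[4] 0x07->0x21 len=2 : 42 22
[5] 0x02->0x23 len=8 : 07 ba f0 96 fa 42 22 8e
query mem[0x1f]=0xeb, mem[0x26]=0x96, mem[0x08]=0x22

MEM[0x1f,0x26,0x08] = eb 96 22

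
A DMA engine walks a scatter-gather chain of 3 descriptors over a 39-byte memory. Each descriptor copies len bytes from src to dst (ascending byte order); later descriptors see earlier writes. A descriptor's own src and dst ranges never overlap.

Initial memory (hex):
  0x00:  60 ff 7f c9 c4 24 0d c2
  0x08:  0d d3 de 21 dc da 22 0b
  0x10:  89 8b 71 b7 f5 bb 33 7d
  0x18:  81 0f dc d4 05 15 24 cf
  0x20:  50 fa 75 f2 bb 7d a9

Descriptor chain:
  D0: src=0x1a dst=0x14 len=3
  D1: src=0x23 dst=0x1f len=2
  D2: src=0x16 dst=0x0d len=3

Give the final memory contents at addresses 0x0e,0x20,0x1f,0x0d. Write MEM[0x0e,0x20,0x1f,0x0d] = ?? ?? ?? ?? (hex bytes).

MEM[0x0e,0x20,0x1f,0x0d] = 7d bb f2 05

#0 dst[0x14+3] := {0xdc,0xd4,0x05}
#1 dst[0x1f+2] := {0xf2,0xbb}
#2 dst[0x0d+3] := {0x05,0x7d,0x81}
query mem[0x0e]=0x7d, mem[0x20]=0xbb, mem[0x1f]=0xf2, mem[0x0d]=0x05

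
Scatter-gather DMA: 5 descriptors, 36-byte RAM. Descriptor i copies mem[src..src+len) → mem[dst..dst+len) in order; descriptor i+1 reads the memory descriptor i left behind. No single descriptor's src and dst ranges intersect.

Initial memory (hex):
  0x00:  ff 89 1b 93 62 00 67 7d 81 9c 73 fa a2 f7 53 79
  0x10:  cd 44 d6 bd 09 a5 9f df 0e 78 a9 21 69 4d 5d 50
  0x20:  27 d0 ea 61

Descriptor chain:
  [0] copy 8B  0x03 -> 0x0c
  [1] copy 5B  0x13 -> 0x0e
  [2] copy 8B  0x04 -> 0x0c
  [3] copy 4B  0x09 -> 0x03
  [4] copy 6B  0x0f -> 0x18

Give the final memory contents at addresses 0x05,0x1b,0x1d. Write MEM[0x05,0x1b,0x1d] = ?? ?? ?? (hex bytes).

#0 dst[0x0c+8] := {0x93,0x62,0x00,0x67,0x7d,0x81,0x9c,0x73}
#1 dst[0x0e+5] := {0x73,0x09,0xa5,0x9f,0xdf}
#2 dst[0x0c+8] := {0x62,0x00,0x67,0x7d,0x81,0x9c,0x73,0xfa}
#3 dst[0x03+4] := {0x9c,0x73,0xfa,0x62}
#4 dst[0x18+6] := {0x7d,0x81,0x9c,0x73,0xfa,0x09}
query mem[0x05]=0xfa, mem[0x1b]=0x73, mem[0x1d]=0x09

MEM[0x05,0x1b,0x1d] = fa 73 09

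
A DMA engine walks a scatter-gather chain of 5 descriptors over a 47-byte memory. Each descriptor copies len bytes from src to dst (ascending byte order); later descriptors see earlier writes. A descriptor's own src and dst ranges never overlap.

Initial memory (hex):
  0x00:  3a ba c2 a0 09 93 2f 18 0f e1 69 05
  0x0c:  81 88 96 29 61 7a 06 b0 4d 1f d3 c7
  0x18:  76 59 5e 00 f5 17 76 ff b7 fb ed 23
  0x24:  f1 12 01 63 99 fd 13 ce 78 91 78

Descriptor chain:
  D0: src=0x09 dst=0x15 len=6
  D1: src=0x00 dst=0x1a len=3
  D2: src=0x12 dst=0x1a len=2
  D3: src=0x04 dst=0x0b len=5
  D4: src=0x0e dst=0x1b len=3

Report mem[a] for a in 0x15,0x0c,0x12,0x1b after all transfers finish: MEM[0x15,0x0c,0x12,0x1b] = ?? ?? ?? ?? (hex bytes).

MEM[0x15,0x0c,0x12,0x1b] = e1 93 06 18

[0] 0x09->0x15 len=6 : e1 69 05 81 88 96
[1] 0x00->0x1a len=3 : 3a ba c2
[2] 0x12->0x1a len=2 : 06 b0
[3] 0x04->0x0b len=5 : 09 93 2f 18 0f
[4] 0x0e->0x1b len=3 : 18 0f 61
query mem[0x15]=0xe1, mem[0x0c]=0x93, mem[0x12]=0x06, mem[0x1b]=0x18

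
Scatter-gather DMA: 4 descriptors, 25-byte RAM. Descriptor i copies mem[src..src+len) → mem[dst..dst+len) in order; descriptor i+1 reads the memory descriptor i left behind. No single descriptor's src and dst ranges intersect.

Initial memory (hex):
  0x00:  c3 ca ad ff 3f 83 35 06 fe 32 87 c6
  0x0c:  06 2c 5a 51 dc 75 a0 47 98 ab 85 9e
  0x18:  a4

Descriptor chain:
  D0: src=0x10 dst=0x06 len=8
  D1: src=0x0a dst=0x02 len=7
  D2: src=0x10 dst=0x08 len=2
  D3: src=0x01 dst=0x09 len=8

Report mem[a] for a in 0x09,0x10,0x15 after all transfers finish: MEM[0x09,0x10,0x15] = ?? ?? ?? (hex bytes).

MEM[0x09,0x10,0x15] = ca dc ab

  after D0: wrote 8B at 0x06 = dc75a04798ab859e
  after D1: wrote 7B at 0x02 = 98ab859e5a51dc
  after D2: wrote 2B at 0x08 = dc75
  after D3: wrote 8B at 0x09 = ca98ab859e5a51dc
query mem[0x09]=0xca, mem[0x10]=0xdc, mem[0x15]=0xab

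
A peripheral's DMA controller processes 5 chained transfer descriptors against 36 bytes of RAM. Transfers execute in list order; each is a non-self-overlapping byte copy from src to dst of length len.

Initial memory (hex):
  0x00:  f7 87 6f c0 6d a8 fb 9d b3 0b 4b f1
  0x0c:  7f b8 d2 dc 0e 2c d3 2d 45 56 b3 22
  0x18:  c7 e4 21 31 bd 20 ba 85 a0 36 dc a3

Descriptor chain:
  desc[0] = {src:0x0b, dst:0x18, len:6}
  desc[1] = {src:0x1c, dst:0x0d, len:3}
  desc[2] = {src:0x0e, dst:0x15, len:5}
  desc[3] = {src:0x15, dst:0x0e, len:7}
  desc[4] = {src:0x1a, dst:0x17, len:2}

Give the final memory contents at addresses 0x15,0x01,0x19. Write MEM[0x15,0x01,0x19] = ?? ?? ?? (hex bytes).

[0] 0x0b->0x18 len=6 : f1 7f b8 d2 dc 0e
[1] 0x1c->0x0d len=3 : dc 0e ba
[2] 0x0e->0x15 len=5 : 0e ba 0e 2c d3
[3] 0x15->0x0e len=7 : 0e ba 0e 2c d3 b8 d2
[4] 0x1a->0x17 len=2 : b8 d2
query mem[0x15]=0x0e, mem[0x01]=0x87, mem[0x19]=0xd3

MEM[0x15,0x01,0x19] = 0e 87 d3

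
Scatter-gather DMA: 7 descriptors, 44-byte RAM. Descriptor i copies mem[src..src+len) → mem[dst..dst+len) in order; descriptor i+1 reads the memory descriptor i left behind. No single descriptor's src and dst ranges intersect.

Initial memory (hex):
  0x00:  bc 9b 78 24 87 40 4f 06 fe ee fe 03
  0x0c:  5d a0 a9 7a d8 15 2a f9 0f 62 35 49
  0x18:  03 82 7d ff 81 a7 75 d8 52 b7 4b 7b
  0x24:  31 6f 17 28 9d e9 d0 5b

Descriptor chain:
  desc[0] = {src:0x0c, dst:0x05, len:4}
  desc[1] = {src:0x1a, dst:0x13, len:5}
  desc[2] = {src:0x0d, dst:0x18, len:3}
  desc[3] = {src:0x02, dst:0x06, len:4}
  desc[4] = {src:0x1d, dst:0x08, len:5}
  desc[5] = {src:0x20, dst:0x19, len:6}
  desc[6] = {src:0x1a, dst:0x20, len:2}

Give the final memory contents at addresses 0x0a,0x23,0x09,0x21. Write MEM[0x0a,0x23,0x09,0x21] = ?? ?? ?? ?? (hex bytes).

MEM[0x0a,0x23,0x09,0x21] = d8 7b 75 4b

D0: mem[0x05..0x08] <- [5d a0 a9 7a]
D1: mem[0x13..0x17] <- [7d ff 81 a7 75]
D2: mem[0x18..0x1a] <- [a0 a9 7a]
D3: mem[0x06..0x09] <- [78 24 87 5d]
D4: mem[0x08..0x0c] <- [a7 75 d8 52 b7]
D5: mem[0x19..0x1e] <- [52 b7 4b 7b 31 6f]
D6: mem[0x20..0x21] <- [b7 4b]
query mem[0x0a]=0xd8, mem[0x23]=0x7b, mem[0x09]=0x75, mem[0x21]=0x4b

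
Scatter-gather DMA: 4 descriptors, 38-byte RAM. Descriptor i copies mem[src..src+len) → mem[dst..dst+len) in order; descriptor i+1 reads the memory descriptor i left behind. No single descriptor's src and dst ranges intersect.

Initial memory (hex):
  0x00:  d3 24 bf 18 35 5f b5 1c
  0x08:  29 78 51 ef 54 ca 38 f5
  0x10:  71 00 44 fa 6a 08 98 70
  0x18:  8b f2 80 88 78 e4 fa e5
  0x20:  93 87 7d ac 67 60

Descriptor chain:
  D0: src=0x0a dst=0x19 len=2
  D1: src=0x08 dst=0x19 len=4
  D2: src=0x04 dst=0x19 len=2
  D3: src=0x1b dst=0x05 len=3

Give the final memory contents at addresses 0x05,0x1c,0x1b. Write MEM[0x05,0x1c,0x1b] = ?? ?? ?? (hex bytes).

MEM[0x05,0x1c,0x1b] = 51 ef 51

D0: mem[0x19..0x1a] <- [51 ef]
D1: mem[0x19..0x1c] <- [29 78 51 ef]
D2: mem[0x19..0x1a] <- [35 5f]
D3: mem[0x05..0x07] <- [51 ef e4]
query mem[0x05]=0x51, mem[0x1c]=0xef, mem[0x1b]=0x51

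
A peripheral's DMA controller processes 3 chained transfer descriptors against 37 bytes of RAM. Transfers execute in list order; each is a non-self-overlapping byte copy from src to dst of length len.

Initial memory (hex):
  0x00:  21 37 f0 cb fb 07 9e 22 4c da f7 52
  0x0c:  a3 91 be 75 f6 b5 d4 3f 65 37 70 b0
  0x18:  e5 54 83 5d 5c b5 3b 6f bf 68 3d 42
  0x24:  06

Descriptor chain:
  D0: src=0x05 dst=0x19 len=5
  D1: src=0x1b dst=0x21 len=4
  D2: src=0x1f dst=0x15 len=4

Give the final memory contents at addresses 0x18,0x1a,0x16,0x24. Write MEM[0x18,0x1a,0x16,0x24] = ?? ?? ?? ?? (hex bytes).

MEM[0x18,0x1a,0x16,0x24] = 4c 9e bf 3b

  after D0: wrote 5B at 0x19 = 079e224cda
  after D1: wrote 4B at 0x21 = 224cda3b
  after D2: wrote 4B at 0x15 = 6fbf224c
query mem[0x18]=0x4c, mem[0x1a]=0x9e, mem[0x16]=0xbf, mem[0x24]=0x3b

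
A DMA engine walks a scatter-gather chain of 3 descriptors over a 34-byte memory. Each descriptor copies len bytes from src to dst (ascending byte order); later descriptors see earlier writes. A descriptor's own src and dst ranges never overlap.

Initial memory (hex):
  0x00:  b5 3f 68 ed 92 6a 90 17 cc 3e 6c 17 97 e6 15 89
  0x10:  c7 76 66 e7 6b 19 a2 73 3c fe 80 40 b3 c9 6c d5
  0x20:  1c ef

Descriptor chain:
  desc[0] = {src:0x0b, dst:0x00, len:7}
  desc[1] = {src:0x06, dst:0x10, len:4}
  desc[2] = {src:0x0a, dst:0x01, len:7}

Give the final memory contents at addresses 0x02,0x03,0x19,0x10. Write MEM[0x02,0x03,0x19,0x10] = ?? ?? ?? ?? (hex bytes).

[0] 0x0b->0x00 len=7 : 17 97 e6 15 89 c7 76
[1] 0x06->0x10 len=4 : 76 17 cc 3e
[2] 0x0a->0x01 len=7 : 6c 17 97 e6 15 89 76
query mem[0x02]=0x17, mem[0x03]=0x97, mem[0x19]=0xfe, mem[0x10]=0x76

MEM[0x02,0x03,0x19,0x10] = 17 97 fe 76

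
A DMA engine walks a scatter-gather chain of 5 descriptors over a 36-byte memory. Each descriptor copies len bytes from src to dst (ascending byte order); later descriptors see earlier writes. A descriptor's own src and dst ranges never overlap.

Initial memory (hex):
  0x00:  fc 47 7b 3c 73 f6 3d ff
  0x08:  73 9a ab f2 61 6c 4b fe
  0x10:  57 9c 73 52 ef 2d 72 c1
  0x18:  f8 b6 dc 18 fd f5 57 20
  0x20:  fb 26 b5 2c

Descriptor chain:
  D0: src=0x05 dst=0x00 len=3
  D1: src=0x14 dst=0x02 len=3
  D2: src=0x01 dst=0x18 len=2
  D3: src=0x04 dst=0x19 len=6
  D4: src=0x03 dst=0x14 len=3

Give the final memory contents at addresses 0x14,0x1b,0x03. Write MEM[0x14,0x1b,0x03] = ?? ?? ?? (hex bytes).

D0: mem[0x00..0x02] <- [f6 3d ff]
D1: mem[0x02..0x04] <- [ef 2d 72]
D2: mem[0x18..0x19] <- [3d ef]
D3: mem[0x19..0x1e] <- [72 f6 3d ff 73 9a]
D4: mem[0x14..0x16] <- [2d 72 f6]
query mem[0x14]=0x2d, mem[0x1b]=0x3d, mem[0x03]=0x2d

MEM[0x14,0x1b,0x03] = 2d 3d 2d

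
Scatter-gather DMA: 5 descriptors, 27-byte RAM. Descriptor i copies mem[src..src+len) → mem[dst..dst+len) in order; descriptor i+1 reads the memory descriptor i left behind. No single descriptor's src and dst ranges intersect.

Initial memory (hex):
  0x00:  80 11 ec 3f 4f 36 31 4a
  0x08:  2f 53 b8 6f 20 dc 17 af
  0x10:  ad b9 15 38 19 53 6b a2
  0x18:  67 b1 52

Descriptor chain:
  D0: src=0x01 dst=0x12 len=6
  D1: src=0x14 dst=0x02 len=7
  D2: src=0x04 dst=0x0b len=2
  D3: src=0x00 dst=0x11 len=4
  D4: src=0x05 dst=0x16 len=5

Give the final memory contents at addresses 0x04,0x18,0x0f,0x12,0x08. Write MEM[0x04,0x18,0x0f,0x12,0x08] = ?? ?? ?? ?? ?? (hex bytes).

MEM[0x04,0x18,0x0f,0x12,0x08] = 36 b1 af 11 52

D0: mem[0x12..0x17] <- [11 ec 3f 4f 36 31]
D1: mem[0x02..0x08] <- [3f 4f 36 31 67 b1 52]
D2: mem[0x0b..0x0c] <- [36 31]
D3: mem[0x11..0x14] <- [80 11 3f 4f]
D4: mem[0x16..0x1a] <- [31 67 b1 52 53]
query mem[0x04]=0x36, mem[0x18]=0xb1, mem[0x0f]=0xaf, mem[0x12]=0x11, mem[0x08]=0x52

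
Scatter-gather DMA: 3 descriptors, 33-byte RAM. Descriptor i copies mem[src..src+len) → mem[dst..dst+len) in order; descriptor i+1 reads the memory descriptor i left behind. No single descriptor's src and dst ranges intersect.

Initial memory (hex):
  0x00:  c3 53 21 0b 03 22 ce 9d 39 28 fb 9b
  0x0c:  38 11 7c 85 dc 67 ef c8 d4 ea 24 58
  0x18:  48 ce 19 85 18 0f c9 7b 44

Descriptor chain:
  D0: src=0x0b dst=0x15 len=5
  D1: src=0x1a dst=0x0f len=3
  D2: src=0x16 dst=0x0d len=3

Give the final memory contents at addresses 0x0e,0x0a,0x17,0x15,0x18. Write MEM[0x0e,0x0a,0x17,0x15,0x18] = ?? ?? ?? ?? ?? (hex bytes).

MEM[0x0e,0x0a,0x17,0x15,0x18] = 11 fb 11 9b 7c

D0: mem[0x15..0x19] <- [9b 38 11 7c 85]
D1: mem[0x0f..0x11] <- [19 85 18]
D2: mem[0x0d..0x0f] <- [38 11 7c]
query mem[0x0e]=0x11, mem[0x0a]=0xfb, mem[0x17]=0x11, mem[0x15]=0x9b, mem[0x18]=0x7c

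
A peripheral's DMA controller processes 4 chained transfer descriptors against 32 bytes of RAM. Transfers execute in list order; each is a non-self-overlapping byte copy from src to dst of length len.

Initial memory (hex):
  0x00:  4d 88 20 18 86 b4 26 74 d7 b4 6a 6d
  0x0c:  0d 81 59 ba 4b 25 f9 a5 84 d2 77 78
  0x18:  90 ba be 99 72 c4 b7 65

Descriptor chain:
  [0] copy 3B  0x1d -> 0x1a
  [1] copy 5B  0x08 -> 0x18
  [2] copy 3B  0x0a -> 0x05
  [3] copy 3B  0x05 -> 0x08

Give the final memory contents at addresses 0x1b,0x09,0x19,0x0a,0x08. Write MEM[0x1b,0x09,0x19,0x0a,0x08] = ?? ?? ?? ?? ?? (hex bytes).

MEM[0x1b,0x09,0x19,0x0a,0x08] = 6d 6d b4 0d 6a

#0 dst[0x1a+3] := {0xc4,0xb7,0x65}
#1 dst[0x18+5] := {0xd7,0xb4,0x6a,0x6d,0x0d}
#2 dst[0x05+3] := {0x6a,0x6d,0x0d}
#3 dst[0x08+3] := {0x6a,0x6d,0x0d}
query mem[0x1b]=0x6d, mem[0x09]=0x6d, mem[0x19]=0xb4, mem[0x0a]=0x0d, mem[0x08]=0x6a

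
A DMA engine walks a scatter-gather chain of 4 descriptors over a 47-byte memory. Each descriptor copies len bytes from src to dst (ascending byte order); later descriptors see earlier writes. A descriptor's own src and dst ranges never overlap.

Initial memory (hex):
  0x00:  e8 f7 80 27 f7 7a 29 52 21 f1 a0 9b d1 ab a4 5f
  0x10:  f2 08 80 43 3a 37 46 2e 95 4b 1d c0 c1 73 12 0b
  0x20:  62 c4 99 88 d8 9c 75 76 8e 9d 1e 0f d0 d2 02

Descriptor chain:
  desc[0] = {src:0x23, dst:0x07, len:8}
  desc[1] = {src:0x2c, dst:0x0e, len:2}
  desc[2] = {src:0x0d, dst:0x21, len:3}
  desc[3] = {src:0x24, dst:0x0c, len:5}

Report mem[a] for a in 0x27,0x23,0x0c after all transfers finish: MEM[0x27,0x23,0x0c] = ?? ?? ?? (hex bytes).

  after D0: wrote 8B at 0x07 = 88d89c75768e9d1e
  after D1: wrote 2B at 0x0e = d0d2
  after D2: wrote 3B at 0x21 = 9dd0d2
  after D3: wrote 5B at 0x0c = d89c75768e
query mem[0x27]=0x76, mem[0x23]=0xd2, mem[0x0c]=0xd8

MEM[0x27,0x23,0x0c] = 76 d2 d8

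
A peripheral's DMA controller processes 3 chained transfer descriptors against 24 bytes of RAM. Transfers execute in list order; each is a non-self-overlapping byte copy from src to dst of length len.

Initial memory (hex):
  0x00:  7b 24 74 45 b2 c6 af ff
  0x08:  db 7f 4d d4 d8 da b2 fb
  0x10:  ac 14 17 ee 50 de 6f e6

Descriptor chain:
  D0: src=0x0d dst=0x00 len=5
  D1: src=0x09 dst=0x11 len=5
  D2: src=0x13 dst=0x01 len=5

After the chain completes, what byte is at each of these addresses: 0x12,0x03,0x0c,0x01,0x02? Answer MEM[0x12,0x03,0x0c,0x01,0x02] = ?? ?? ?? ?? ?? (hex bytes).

#0 dst[0x00+5] := {0xda,0xb2,0xfb,0xac,0x14}
#1 dst[0x11+5] := {0x7f,0x4d,0xd4,0xd8,0xda}
#2 dst[0x01+5] := {0xd4,0xd8,0xda,0x6f,0xe6}
query mem[0x12]=0x4d, mem[0x03]=0xda, mem[0x0c]=0xd8, mem[0x01]=0xd4, mem[0x02]=0xd8

MEM[0x12,0x03,0x0c,0x01,0x02] = 4d da d8 d4 d8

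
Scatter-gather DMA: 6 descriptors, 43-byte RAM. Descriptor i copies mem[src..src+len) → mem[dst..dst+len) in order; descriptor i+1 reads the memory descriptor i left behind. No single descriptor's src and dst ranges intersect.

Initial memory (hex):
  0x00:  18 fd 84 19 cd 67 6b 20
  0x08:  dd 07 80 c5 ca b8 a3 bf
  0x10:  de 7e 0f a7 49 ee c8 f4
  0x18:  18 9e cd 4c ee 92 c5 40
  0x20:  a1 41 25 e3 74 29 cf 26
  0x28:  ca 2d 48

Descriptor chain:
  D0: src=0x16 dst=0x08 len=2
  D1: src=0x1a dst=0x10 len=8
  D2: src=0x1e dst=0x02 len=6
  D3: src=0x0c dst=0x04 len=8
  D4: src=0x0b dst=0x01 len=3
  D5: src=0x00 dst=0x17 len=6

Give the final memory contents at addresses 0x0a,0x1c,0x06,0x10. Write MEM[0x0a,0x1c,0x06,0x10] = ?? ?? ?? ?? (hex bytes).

#0 dst[0x08+2] := {0xc8,0xf4}
#1 dst[0x10+8] := {0xcd,0x4c,0xee,0x92,0xc5,0x40,0xa1,0x41}
#2 dst[0x02+6] := {0xc5,0x40,0xa1,0x41,0x25,0xe3}
#3 dst[0x04+8] := {0xca,0xb8,0xa3,0xbf,0xcd,0x4c,0xee,0x92}
#4 dst[0x01+3] := {0x92,0xca,0xb8}
#5 dst[0x17+6] := {0x18,0x92,0xca,0xb8,0xca,0xb8}
query mem[0x0a]=0xee, mem[0x1c]=0xb8, mem[0x06]=0xa3, mem[0x10]=0xcd

MEM[0x0a,0x1c,0x06,0x10] = ee b8 a3 cd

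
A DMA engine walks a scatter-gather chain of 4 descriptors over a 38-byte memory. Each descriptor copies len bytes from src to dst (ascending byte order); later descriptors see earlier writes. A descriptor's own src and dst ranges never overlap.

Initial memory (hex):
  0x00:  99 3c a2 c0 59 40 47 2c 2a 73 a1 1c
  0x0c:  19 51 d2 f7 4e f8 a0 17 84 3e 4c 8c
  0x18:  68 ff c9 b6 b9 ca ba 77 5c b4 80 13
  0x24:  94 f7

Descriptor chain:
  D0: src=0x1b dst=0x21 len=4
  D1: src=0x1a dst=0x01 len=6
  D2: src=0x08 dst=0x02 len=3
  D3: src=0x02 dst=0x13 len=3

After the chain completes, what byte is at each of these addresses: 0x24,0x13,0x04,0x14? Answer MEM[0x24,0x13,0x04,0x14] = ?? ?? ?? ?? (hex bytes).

MEM[0x24,0x13,0x04,0x14] = ba 2a a1 73

D0: mem[0x21..0x24] <- [b6 b9 ca ba]
D1: mem[0x01..0x06] <- [c9 b6 b9 ca ba 77]
D2: mem[0x02..0x04] <- [2a 73 a1]
D3: mem[0x13..0x15] <- [2a 73 a1]
query mem[0x24]=0xba, mem[0x13]=0x2a, mem[0x04]=0xa1, mem[0x14]=0x73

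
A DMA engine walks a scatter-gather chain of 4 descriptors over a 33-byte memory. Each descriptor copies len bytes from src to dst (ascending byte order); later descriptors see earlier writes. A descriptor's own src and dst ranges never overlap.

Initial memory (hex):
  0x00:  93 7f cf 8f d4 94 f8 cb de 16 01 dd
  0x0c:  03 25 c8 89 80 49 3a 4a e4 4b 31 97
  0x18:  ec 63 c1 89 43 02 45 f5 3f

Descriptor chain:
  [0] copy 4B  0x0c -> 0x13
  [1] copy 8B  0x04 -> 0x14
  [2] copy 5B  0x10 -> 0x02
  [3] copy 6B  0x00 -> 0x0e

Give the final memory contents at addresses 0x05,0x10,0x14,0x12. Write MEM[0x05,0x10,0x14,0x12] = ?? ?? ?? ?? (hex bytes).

D0: mem[0x13..0x16] <- [03 25 c8 89]
D1: mem[0x14..0x1b] <- [d4 94 f8 cb de 16 01 dd]
D2: mem[0x02..0x06] <- [80 49 3a 03 d4]
D3: mem[0x0e..0x13] <- [93 7f 80 49 3a 03]
query mem[0x05]=0x03, mem[0x10]=0x80, mem[0x14]=0xd4, mem[0x12]=0x3a

MEM[0x05,0x10,0x14,0x12] = 03 80 d4 3a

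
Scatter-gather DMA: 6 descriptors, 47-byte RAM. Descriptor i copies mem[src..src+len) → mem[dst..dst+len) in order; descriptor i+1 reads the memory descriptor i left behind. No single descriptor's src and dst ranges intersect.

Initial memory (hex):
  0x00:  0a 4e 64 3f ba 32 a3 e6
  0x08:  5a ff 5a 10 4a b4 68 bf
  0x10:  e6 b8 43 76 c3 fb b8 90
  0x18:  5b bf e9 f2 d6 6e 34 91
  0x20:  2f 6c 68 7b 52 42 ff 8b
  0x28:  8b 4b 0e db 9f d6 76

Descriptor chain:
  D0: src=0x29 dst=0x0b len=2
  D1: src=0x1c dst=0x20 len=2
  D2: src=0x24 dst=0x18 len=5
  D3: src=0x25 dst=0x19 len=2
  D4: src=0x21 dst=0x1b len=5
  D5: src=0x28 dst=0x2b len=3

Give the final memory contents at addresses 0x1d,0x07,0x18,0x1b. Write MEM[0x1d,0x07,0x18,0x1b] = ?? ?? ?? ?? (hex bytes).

D0: mem[0x0b..0x0c] <- [4b 0e]
D1: mem[0x20..0x21] <- [d6 6e]
D2: mem[0x18..0x1c] <- [52 42 ff 8b 8b]
D3: mem[0x19..0x1a] <- [42 ff]
D4: mem[0x1b..0x1f] <- [6e 68 7b 52 42]
D5: mem[0x2b..0x2d] <- [8b 4b 0e]
query mem[0x1d]=0x7b, mem[0x07]=0xe6, mem[0x18]=0x52, mem[0x1b]=0x6e

MEM[0x1d,0x07,0x18,0x1b] = 7b e6 52 6e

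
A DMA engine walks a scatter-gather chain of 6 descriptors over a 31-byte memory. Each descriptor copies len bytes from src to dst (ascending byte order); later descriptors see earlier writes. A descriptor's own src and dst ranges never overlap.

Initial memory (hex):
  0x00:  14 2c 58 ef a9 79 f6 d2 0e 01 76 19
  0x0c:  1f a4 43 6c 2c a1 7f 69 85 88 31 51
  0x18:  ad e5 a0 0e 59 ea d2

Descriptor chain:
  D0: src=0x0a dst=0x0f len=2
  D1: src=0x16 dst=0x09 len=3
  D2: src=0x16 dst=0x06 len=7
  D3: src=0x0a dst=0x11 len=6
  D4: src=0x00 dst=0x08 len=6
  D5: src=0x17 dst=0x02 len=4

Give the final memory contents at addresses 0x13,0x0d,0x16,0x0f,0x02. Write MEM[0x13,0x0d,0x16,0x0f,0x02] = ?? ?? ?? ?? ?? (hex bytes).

[0] 0x0a->0x0f len=2 : 76 19
[1] 0x16->0x09 len=3 : 31 51 ad
[2] 0x16->0x06 len=7 : 31 51 ad e5 a0 0e 59
[3] 0x0a->0x11 len=6 : a0 0e 59 a4 43 76
[4] 0x00->0x08 len=6 : 14 2c 58 ef a9 79
[5] 0x17->0x02 len=4 : 51 ad e5 a0
query mem[0x13]=0x59, mem[0x0d]=0x79, mem[0x16]=0x76, mem[0x0f]=0x76, mem[0x02]=0x51

MEM[0x13,0x0d,0x16,0x0f,0x02] = 59 79 76 76 51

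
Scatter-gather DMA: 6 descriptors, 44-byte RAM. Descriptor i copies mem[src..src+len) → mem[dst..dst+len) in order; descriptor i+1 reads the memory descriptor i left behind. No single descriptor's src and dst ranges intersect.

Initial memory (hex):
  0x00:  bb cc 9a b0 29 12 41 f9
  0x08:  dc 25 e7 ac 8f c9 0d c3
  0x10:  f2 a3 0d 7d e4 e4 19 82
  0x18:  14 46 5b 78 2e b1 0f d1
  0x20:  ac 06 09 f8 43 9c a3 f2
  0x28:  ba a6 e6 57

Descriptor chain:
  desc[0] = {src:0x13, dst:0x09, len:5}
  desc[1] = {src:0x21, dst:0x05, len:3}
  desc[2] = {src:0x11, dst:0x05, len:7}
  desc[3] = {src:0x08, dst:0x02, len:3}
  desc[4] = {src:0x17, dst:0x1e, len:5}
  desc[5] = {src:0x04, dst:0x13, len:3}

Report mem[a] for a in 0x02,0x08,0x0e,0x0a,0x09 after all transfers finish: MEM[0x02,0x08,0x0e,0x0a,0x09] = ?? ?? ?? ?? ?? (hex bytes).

MEM[0x02,0x08,0x0e,0x0a,0x09] = e4 e4 0d 19 e4

D0: mem[0x09..0x0d] <- [7d e4 e4 19 82]
D1: mem[0x05..0x07] <- [06 09 f8]
D2: mem[0x05..0x0b] <- [a3 0d 7d e4 e4 19 82]
D3: mem[0x02..0x04] <- [e4 e4 19]
D4: mem[0x1e..0x22] <- [82 14 46 5b 78]
D5: mem[0x13..0x15] <- [19 a3 0d]
query mem[0x02]=0xe4, mem[0x08]=0xe4, mem[0x0e]=0x0d, mem[0x0a]=0x19, mem[0x09]=0xe4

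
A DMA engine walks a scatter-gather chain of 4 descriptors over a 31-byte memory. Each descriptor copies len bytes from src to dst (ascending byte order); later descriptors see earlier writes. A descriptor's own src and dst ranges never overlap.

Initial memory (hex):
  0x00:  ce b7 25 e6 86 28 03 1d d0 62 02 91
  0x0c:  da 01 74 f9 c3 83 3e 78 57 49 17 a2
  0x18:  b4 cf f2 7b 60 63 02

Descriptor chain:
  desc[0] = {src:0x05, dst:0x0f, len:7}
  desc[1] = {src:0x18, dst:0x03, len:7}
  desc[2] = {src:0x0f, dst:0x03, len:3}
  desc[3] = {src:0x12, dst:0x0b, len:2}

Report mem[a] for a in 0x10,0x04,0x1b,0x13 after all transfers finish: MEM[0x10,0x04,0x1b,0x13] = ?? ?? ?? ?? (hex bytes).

MEM[0x10,0x04,0x1b,0x13] = 03 03 7b 62

D0: mem[0x0f..0x15] <- [28 03 1d d0 62 02 91]
D1: mem[0x03..0x09] <- [b4 cf f2 7b 60 63 02]
D2: mem[0x03..0x05] <- [28 03 1d]
D3: mem[0x0b..0x0c] <- [d0 62]
query mem[0x10]=0x03, mem[0x04]=0x03, mem[0x1b]=0x7b, mem[0x13]=0x62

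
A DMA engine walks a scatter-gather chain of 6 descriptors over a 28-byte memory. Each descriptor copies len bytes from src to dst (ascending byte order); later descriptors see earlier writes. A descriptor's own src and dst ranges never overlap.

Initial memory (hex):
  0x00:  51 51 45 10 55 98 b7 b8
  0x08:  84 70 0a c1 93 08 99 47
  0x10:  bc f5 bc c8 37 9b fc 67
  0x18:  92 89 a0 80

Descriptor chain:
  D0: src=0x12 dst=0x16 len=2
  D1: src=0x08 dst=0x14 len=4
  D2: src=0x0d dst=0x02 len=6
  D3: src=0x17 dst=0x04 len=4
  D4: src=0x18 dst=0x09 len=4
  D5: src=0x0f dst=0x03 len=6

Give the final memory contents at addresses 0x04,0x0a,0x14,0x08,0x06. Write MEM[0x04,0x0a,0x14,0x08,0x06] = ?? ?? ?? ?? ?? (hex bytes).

MEM[0x04,0x0a,0x14,0x08,0x06] = bc 89 84 84 bc

  after D0: wrote 2B at 0x16 = bcc8
  after D1: wrote 4B at 0x14 = 84700ac1
  after D2: wrote 6B at 0x02 = 089947bcf5bc
  after D3: wrote 4B at 0x04 = c19289a0
  after D4: wrote 4B at 0x09 = 9289a080
  after D5: wrote 6B at 0x03 = 47bcf5bcc884
query mem[0x04]=0xbc, mem[0x0a]=0x89, mem[0x14]=0x84, mem[0x08]=0x84, mem[0x06]=0xbc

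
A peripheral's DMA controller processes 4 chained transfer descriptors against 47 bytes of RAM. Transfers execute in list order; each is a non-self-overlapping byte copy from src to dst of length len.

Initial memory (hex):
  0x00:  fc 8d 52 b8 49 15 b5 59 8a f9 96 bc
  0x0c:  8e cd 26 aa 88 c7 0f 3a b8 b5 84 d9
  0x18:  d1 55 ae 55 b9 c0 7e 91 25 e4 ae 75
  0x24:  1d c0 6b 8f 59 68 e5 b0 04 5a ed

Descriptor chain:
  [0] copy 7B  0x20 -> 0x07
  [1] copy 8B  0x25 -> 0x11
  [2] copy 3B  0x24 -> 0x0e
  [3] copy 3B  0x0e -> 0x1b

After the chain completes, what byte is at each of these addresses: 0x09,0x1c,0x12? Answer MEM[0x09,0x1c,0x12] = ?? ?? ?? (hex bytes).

  after D0: wrote 7B at 0x07 = 25e4ae751dc06b
  after D1: wrote 8B at 0x11 = c06b8f5968e5b004
  after D2: wrote 3B at 0x0e = 1dc06b
  after D3: wrote 3B at 0x1b = 1dc06b
query mem[0x09]=0xae, mem[0x1c]=0xc0, mem[0x12]=0x6b

MEM[0x09,0x1c,0x12] = ae c0 6b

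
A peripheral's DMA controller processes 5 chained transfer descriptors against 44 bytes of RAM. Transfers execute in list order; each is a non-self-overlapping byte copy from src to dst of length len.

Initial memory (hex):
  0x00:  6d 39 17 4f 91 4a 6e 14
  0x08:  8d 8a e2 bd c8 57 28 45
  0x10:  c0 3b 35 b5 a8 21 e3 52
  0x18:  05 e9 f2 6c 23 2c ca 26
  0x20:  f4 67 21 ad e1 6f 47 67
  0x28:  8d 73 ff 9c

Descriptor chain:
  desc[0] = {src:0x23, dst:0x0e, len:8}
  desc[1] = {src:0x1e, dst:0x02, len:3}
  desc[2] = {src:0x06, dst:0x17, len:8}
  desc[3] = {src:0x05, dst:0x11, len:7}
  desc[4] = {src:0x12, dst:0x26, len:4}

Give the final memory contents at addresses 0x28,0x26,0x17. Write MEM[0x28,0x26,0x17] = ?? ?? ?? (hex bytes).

MEM[0x28,0x26,0x17] = 8d 6e bd

#0 dst[0x0e+8] := {0xad,0xe1,0x6f,0x47,0x67,0x8d,0x73,0xff}
#1 dst[0x02+3] := {0xca,0x26,0xf4}
#2 dst[0x17+8] := {0x6e,0x14,0x8d,0x8a,0xe2,0xbd,0xc8,0x57}
#3 dst[0x11+7] := {0x4a,0x6e,0x14,0x8d,0x8a,0xe2,0xbd}
#4 dst[0x26+4] := {0x6e,0x14,0x8d,0x8a}
query mem[0x28]=0x8d, mem[0x26]=0x6e, mem[0x17]=0xbd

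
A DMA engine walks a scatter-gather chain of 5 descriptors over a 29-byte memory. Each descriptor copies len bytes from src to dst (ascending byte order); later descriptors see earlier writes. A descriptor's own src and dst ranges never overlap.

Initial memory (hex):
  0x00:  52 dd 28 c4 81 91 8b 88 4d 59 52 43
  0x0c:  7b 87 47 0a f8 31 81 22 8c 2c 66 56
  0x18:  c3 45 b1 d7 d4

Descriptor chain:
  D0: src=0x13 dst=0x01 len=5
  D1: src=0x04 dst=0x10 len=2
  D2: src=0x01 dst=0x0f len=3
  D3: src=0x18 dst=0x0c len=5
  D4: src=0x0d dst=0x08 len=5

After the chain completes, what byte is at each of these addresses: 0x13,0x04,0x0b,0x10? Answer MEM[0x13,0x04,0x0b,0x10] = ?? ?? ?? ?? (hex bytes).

#0 dst[0x01+5] := {0x22,0x8c,0x2c,0x66,0x56}
#1 dst[0x10+2] := {0x66,0x56}
#2 dst[0x0f+3] := {0x22,0x8c,0x2c}
#3 dst[0x0c+5] := {0xc3,0x45,0xb1,0xd7,0xd4}
#4 dst[0x08+5] := {0x45,0xb1,0xd7,0xd4,0x2c}
query mem[0x13]=0x22, mem[0x04]=0x66, mem[0x0b]=0xd4, mem[0x10]=0xd4

MEM[0x13,0x04,0x0b,0x10] = 22 66 d4 d4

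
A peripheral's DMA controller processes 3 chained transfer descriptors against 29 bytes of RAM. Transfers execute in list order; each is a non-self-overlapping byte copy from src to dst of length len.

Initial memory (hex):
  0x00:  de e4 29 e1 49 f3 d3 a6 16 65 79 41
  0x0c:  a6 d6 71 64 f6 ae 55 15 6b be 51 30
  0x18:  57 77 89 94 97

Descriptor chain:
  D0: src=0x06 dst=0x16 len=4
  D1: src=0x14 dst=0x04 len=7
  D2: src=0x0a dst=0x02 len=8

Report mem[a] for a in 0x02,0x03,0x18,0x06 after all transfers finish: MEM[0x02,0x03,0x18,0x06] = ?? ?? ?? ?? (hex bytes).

  after D0: wrote 4B at 0x16 = d3a61665
  after D1: wrote 7B at 0x04 = 6bbed3a6166589
  after D2: wrote 8B at 0x02 = 8941a6d67164f6ae
query mem[0x02]=0x89, mem[0x03]=0x41, mem[0x18]=0x16, mem[0x06]=0x71

MEM[0x02,0x03,0x18,0x06] = 89 41 16 71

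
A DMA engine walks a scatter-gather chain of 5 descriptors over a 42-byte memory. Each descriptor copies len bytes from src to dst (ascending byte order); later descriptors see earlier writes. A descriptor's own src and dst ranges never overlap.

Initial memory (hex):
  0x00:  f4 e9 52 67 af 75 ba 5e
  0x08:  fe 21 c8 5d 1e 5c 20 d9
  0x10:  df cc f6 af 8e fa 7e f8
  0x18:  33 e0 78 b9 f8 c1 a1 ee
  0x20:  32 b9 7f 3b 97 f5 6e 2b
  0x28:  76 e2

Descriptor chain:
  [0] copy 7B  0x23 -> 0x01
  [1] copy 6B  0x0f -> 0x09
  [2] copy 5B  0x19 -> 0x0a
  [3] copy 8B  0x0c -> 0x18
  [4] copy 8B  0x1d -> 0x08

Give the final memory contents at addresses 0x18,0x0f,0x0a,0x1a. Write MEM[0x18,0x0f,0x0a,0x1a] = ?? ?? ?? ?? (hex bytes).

[0] 0x23->0x01 len=7 : 3b 97 f5 6e 2b 76 e2
[1] 0x0f->0x09 len=6 : d9 df cc f6 af 8e
[2] 0x19->0x0a len=5 : e0 78 b9 f8 c1
[3] 0x0c->0x18 len=8 : b9 f8 c1 d9 df cc f6 af
[4] 0x1d->0x08 len=8 : cc f6 af 32 b9 7f 3b 97
query mem[0x18]=0xb9, mem[0x0f]=0x97, mem[0x0a]=0xaf, mem[0x1a]=0xc1

MEM[0x18,0x0f,0x0a,0x1a] = b9 97 af c1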